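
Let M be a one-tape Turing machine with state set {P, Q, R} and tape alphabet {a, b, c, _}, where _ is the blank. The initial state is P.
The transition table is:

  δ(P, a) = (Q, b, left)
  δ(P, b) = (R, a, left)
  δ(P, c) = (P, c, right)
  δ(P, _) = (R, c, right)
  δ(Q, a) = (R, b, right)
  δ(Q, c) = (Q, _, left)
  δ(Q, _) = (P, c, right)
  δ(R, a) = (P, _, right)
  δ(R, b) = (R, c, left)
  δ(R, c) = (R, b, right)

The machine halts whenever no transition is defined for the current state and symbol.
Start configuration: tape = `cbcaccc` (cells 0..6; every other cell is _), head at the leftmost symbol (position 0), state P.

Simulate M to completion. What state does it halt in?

P | [c]bcaccc_   read c → write c, move right, go to P
P | c[b]caccc_   read b → write a, move left, go to R
R | [c]acaccc_   read c → write b, move right, go to R
R | b[a]caccc_   read a → write _, move right, go to P
P | b_[c]accc_   read c → write c, move right, go to P
P | b_c[a]ccc_   read a → write b, move left, go to Q
Q | b_[c]bccc_   read c → write _, move left, go to Q
Q | b[_]_bccc_   read _ → write c, move right, go to P
P | bc[_]bccc_   read _ → write c, move right, go to R
R | bcc[b]ccc_   read b → write c, move left, go to R
R | bc[c]cccc_   read c → write b, move right, go to R
R | bcb[c]ccc_   read c → write b, move right, go to R
R | bcbb[c]cc_   read c → write b, move right, go to R
R | bcbbb[c]c_   read c → write b, move right, go to R
R | bcbbbb[c]_   read c → write b, move right, go to R
R | bcbbbbb[_]
No transition is defined for (R, _); M halts in state R.

R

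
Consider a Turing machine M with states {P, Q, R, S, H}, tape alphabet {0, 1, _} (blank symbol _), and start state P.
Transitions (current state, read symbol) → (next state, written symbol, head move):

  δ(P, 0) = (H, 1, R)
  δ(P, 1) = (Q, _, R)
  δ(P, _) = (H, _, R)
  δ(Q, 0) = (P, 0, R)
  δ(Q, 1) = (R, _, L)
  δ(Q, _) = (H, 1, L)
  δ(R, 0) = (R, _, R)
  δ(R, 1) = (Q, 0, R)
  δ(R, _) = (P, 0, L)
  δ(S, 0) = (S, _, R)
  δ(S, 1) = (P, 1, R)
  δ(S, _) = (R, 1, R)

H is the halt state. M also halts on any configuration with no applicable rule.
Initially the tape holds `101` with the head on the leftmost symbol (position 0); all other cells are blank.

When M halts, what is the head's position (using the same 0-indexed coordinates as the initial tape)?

2

P | [1]01_   read 1 → write _, move R, go to Q
Q | _[0]1_   read 0 → write 0, move R, go to P
P | _0[1]_   read 1 → write _, move R, go to Q
Q | _0_[_]   read _ → write 1, move L, go to H
H | _0[_]1
At halt the head is at cell 2.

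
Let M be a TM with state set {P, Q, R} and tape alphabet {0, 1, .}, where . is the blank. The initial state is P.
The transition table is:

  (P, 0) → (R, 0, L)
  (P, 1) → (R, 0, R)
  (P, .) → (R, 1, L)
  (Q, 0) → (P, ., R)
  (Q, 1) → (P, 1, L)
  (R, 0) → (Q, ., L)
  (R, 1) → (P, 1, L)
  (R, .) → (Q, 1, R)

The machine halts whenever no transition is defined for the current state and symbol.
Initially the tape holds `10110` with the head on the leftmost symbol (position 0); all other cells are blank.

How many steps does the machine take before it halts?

state=P head=0 tape=.[1]0110..   (P,1)→(R,0,R)
state=R head=1 tape=.0[0]110..   (R,0)→(Q,.,L)
state=Q head=0 tape=.[0].110..   (Q,0)→(P,.,R)
state=P head=1 tape=..[.]110..   (P,.)→(R,1,L)
state=R head=0 tape=.[.]1110..   (R,.)→(Q,1,R)
state=Q head=1 tape=.1[1]110..   (Q,1)→(P,1,L)
state=P head=0 tape=.[1]1110..   (P,1)→(R,0,R)
state=R head=1 tape=.0[1]110..   (R,1)→(P,1,L)
state=P head=0 tape=.[0]1110..   (P,0)→(R,0,L)
state=R head=-1 tape=[.]01110..   (R,.)→(Q,1,R)
state=Q head=0 tape=1[0]1110..   (Q,0)→(P,.,R)
state=P head=1 tape=1.[1]110..   (P,1)→(R,0,R)
state=R head=2 tape=1.0[1]10..   (R,1)→(P,1,L)
state=P head=1 tape=1.[0]110..   (P,0)→(R,0,L)
state=R head=0 tape=1[.]0110..   (R,.)→(Q,1,R)
state=Q head=1 tape=11[0]110..   (Q,0)→(P,.,R)
state=P head=2 tape=11.[1]10..   (P,1)→(R,0,R)
state=R head=3 tape=11.0[1]0..   (R,1)→(P,1,L)
state=P head=2 tape=11.[0]10..   (P,0)→(R,0,L)
state=R head=1 tape=11[.]010..   (R,.)→(Q,1,R)
state=Q head=2 tape=111[0]10..   (Q,0)→(P,.,R)
state=P head=3 tape=111.[1]0..   (P,1)→(R,0,R)
state=R head=4 tape=111.0[0]..   (R,0)→(Q,.,L)
state=Q head=3 tape=111.[0]...   (Q,0)→(P,.,R)
state=P head=4 tape=111..[.]..   (P,.)→(R,1,L)
state=R head=3 tape=111.[.]1..   (R,.)→(Q,1,R)
state=Q head=4 tape=111.1[1]..   (Q,1)→(P,1,L)
state=P head=3 tape=111.[1]1..   (P,1)→(R,0,R)
state=R head=4 tape=111.0[1]..   (R,1)→(P,1,L)
state=P head=3 tape=111.[0]1..   (P,0)→(R,0,L)
state=R head=2 tape=111[.]01..   (R,.)→(Q,1,R)
state=Q head=3 tape=1111[0]1..   (Q,0)→(P,.,R)
state=P head=4 tape=1111.[1]..   (P,1)→(R,0,R)
state=R head=5 tape=1111.0[.].   (R,.)→(Q,1,R)
state=Q head=6 tape=1111.01[.]
M halts after 34 transitions.

34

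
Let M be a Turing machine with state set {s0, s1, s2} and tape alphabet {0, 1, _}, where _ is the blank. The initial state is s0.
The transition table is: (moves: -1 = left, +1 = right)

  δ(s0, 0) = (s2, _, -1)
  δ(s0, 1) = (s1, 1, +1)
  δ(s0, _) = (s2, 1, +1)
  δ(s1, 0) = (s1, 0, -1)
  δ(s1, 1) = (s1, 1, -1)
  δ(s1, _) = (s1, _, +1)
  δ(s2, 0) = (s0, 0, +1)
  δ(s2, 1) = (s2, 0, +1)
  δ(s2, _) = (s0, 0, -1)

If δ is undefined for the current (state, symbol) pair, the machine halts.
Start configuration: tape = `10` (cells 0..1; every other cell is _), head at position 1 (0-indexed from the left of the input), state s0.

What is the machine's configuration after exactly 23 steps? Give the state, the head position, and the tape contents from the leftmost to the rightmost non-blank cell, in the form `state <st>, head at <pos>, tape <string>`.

s0 | ___1[0]__   read 0 → write _, move -1, go to s2
s2 | ___[1]___   read 1 → write 0, move +1, go to s2
s2 | ___0[_]__   read _ → write 0, move -1, go to s0
s0 | ___[0]0__   read 0 → write _, move -1, go to s2
s2 | __[_]_0__   read _ → write 0, move -1, go to s0
s0 | _[_]0_0__   read _ → write 1, move +1, go to s2
s2 | _1[0]_0__   read 0 → write 0, move +1, go to s0
s0 | _10[_]0__   read _ → write 1, move +1, go to s2
s2 | _101[0]__   read 0 → write 0, move +1, go to s0
s0 | _1010[_]_   read _ → write 1, move +1, go to s2
s2 | _10101[_]   read _ → write 0, move -1, go to s0
s0 | _1010[1]0   read 1 → write 1, move +1, go to s1
s1 | _10101[0]   read 0 → write 0, move -1, go to s1
s1 | _1010[1]0   read 1 → write 1, move -1, go to s1
s1 | _101[0]10   read 0 → write 0, move -1, go to s1
s1 | _10[1]010   read 1 → write 1, move -1, go to s1
s1 | _1[0]1010   read 0 → write 0, move -1, go to s1
s1 | _[1]01010   read 1 → write 1, move -1, go to s1
s1 | [_]101010   read _ → write _, move +1, go to s1
s1 | _[1]01010   read 1 → write 1, move -1, go to s1
s1 | [_]101010   read _ → write _, move +1, go to s1
s1 | _[1]01010   read 1 → write 1, move -1, go to s1
s1 | [_]101010   read _ → write _, move +1, go to s1
s1 | _[1]01010
After 23 steps: state s1, head at -2, tape 101010.

state s1, head at -2, tape 101010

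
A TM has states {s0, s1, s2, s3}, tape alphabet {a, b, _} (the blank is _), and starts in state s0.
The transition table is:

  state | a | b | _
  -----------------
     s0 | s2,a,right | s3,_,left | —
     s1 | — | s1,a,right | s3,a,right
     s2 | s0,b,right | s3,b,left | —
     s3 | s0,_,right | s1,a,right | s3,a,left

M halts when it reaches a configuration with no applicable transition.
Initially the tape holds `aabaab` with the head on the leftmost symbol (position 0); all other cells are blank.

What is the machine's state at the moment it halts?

s0

s0 | [a]abaab   read a → write a, move right, go to s2
s2 | a[a]baab   read a → write b, move right, go to s0
s0 | ab[b]aab   read b → write _, move left, go to s3
s3 | a[b]_aab   read b → write a, move right, go to s1
s1 | aa[_]aab   read _ → write a, move right, go to s3
s3 | aaa[a]ab   read a → write _, move right, go to s0
s0 | aaa_[a]b   read a → write a, move right, go to s2
s2 | aaa_a[b]   read b → write b, move left, go to s3
s3 | aaa_[a]b   read a → write _, move right, go to s0
s0 | aaa__[b]   read b → write _, move left, go to s3
s3 | aaa_[_]_   read _ → write a, move left, go to s3
s3 | aaa[_]a_   read _ → write a, move left, go to s3
s3 | aa[a]aa_   read a → write _, move right, go to s0
s0 | aa_[a]a_   read a → write a, move right, go to s2
s2 | aa_a[a]_   read a → write b, move right, go to s0
s0 | aa_ab[_]
No transition is defined for (s0, _); M halts in state s0.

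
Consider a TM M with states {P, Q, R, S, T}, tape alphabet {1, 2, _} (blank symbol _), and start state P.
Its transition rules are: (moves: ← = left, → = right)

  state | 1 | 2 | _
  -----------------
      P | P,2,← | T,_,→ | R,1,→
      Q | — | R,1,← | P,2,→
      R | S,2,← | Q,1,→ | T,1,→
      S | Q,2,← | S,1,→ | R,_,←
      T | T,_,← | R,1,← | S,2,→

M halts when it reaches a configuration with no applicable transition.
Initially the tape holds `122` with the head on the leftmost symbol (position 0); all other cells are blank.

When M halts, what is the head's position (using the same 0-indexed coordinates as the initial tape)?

-4

P | ______[1]22   read 1 → write 2, move ←, go to P
P | _____[_]222   read _ → write 1, move →, go to R
R | _____1[2]22   read 2 → write 1, move →, go to Q
Q | _____11[2]2   read 2 → write 1, move ←, go to R
R | _____1[1]12   read 1 → write 2, move ←, go to S
S | _____[1]212   read 1 → write 2, move ←, go to Q
Q | ____[_]2212   read _ → write 2, move →, go to P
P | ____2[2]212   read 2 → write _, move →, go to T
T | ____2_[2]12   read 2 → write 1, move ←, go to R
R | ____2[_]112   read _ → write 1, move →, go to T
T | ____21[1]12   read 1 → write _, move ←, go to T
T | ____2[1]_12   read 1 → write _, move ←, go to T
T | ____[2]__12   read 2 → write 1, move ←, go to R
R | ___[_]1__12   read _ → write 1, move →, go to T
T | ___1[1]__12   read 1 → write _, move ←, go to T
T | ___[1]___12   read 1 → write _, move ←, go to T
T | __[_]____12   read _ → write 2, move →, go to S
S | __2[_]___12   read _ → write _, move ←, go to R
R | __[2]____12   read 2 → write 1, move →, go to Q
Q | __1[_]___12   read _ → write 2, move →, go to P
P | __12[_]__12   read _ → write 1, move →, go to R
R | __121[_]_12   read _ → write 1, move →, go to T
T | __1211[_]12   read _ → write 2, move →, go to S
S | __12112[1]2   read 1 → write 2, move ←, go to Q
Q | __1211[2]22   read 2 → write 1, move ←, go to R
R | __121[1]122   read 1 → write 2, move ←, go to S
S | __12[1]2122   read 1 → write 2, move ←, go to Q
Q | __1[2]22122   read 2 → write 1, move ←, go to R
R | __[1]122122   read 1 → write 2, move ←, go to S
S | _[_]2122122   read _ → write _, move ←, go to R
R | [_]_2122122   read _ → write 1, move →, go to T
T | 1[_]2122122   read _ → write 2, move →, go to S
S | 12[2]122122   read 2 → write 1, move →, go to S
S | 121[1]22122   read 1 → write 2, move ←, go to Q
Q | 12[1]222122
At halt the head is at cell -4.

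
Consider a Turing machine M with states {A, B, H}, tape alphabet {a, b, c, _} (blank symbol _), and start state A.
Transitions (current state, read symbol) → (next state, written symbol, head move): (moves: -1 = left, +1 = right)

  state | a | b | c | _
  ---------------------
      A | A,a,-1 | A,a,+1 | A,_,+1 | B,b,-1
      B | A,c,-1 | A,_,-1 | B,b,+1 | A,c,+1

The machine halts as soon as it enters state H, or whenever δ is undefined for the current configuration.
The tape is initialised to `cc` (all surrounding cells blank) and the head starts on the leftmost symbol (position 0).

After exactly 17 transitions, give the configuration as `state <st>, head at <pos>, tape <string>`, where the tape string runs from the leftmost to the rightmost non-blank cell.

A | [c]c____   read c → write _, move +1, go to A
A | _[c]____   read c → write _, move +1, go to A
A | __[_]___   read _ → write b, move -1, go to B
B | _[_]b___   read _ → write c, move +1, go to A
A | _c[b]___   read b → write a, move +1, go to A
A | _ca[_]__   read _ → write b, move -1, go to B
B | _c[a]b__   read a → write c, move -1, go to A
A | _[c]cb__   read c → write _, move +1, go to A
A | __[c]b__   read c → write _, move +1, go to A
A | ___[b]__   read b → write a, move +1, go to A
A | ___a[_]_   read _ → write b, move -1, go to B
B | ___[a]b_   read a → write c, move -1, go to A
A | __[_]cb_   read _ → write b, move -1, go to B
B | _[_]bcb_   read _ → write c, move +1, go to A
A | _c[b]cb_   read b → write a, move +1, go to A
A | _ca[c]b_   read c → write _, move +1, go to A
A | _ca_[b]_   read b → write a, move +1, go to A
A | _ca_a[_]
After 17 steps: state A, head at 5, tape ca_a.

state A, head at 5, tape ca_a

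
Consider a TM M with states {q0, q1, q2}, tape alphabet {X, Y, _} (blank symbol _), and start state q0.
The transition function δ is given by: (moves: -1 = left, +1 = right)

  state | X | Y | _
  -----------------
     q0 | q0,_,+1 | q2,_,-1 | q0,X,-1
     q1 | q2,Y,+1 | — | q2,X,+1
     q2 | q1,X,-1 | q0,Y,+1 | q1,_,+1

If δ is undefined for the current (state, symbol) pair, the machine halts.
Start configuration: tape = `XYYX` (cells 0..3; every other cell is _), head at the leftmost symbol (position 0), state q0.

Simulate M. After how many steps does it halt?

14

q0 | [X]YYX_   read X → write _, move +1, go to q0
q0 | _[Y]YX_   read Y → write _, move -1, go to q2
q2 | [_]_YX_   read _ → write _, move +1, go to q1
q1 | _[_]YX_   read _ → write X, move +1, go to q2
q2 | _X[Y]X_   read Y → write Y, move +1, go to q0
q0 | _XY[X]_   read X → write _, move +1, go to q0
q0 | _XY_[_]   read _ → write X, move -1, go to q0
q0 | _XY[_]X   read _ → write X, move -1, go to q0
q0 | _X[Y]XX   read Y → write _, move -1, go to q2
q2 | _[X]_XX   read X → write X, move -1, go to q1
q1 | [_]X_XX   read _ → write X, move +1, go to q2
q2 | X[X]_XX   read X → write X, move -1, go to q1
q1 | [X]X_XX   read X → write Y, move +1, go to q2
q2 | Y[X]_XX   read X → write X, move -1, go to q1
q1 | [Y]X_XX
M halts after 14 transitions.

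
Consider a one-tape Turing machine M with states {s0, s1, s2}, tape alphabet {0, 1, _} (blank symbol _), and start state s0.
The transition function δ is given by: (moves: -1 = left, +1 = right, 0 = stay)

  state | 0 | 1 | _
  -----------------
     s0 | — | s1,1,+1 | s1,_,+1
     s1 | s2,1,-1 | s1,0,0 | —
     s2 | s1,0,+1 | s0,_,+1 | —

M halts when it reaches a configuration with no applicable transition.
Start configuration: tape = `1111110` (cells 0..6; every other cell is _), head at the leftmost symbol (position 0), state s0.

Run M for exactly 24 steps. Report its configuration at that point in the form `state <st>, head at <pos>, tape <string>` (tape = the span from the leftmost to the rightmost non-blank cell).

state s1, head at 7, tape 1

state=s0 head=0 tape=[1]111110_   (s0,1)→(s1,1,+1)
state=s1 head=1 tape=1[1]11110_   (s1,1)→(s1,0,0)
state=s1 head=1 tape=1[0]11110_   (s1,0)→(s2,1,-1)
state=s2 head=0 tape=[1]111110_   (s2,1)→(s0,_,+1)
state=s0 head=1 tape=_[1]11110_   (s0,1)→(s1,1,+1)
state=s1 head=2 tape=_1[1]1110_   (s1,1)→(s1,0,0)
state=s1 head=2 tape=_1[0]1110_   (s1,0)→(s2,1,-1)
state=s2 head=1 tape=_[1]11110_   (s2,1)→(s0,_,+1)
state=s0 head=2 tape=__[1]1110_   (s0,1)→(s1,1,+1)
state=s1 head=3 tape=__1[1]110_   (s1,1)→(s1,0,0)
state=s1 head=3 tape=__1[0]110_   (s1,0)→(s2,1,-1)
state=s2 head=2 tape=__[1]1110_   (s2,1)→(s0,_,+1)
state=s0 head=3 tape=___[1]110_   (s0,1)→(s1,1,+1)
state=s1 head=4 tape=___1[1]10_   (s1,1)→(s1,0,0)
state=s1 head=4 tape=___1[0]10_   (s1,0)→(s2,1,-1)
state=s2 head=3 tape=___[1]110_   (s2,1)→(s0,_,+1)
state=s0 head=4 tape=____[1]10_   (s0,1)→(s1,1,+1)
state=s1 head=5 tape=____1[1]0_   (s1,1)→(s1,0,0)
state=s1 head=5 tape=____1[0]0_   (s1,0)→(s2,1,-1)
state=s2 head=4 tape=____[1]10_   (s2,1)→(s0,_,+1)
state=s0 head=5 tape=_____[1]0_   (s0,1)→(s1,1,+1)
state=s1 head=6 tape=_____1[0]_   (s1,0)→(s2,1,-1)
state=s2 head=5 tape=_____[1]1_   (s2,1)→(s0,_,+1)
state=s0 head=6 tape=______[1]_   (s0,1)→(s1,1,+1)
state=s1 head=7 tape=______1[_]
After 24 steps: state s1, head at 7, tape 1.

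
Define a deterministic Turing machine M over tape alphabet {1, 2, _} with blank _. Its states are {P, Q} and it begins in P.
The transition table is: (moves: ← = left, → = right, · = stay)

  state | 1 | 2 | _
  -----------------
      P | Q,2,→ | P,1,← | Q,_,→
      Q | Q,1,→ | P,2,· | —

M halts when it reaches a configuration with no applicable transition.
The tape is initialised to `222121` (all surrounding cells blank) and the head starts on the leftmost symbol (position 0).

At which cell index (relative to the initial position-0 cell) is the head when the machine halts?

state=P head=0 tape=_[2]22121_   (P,2)→(P,1,←)
state=P head=-1 tape=[_]122121_   (P,_)→(Q,_,→)
state=Q head=0 tape=_[1]22121_   (Q,1)→(Q,1,→)
state=Q head=1 tape=_1[2]2121_   (Q,2)→(P,2,·)
state=P head=1 tape=_1[2]2121_   (P,2)→(P,1,←)
state=P head=0 tape=_[1]12121_   (P,1)→(Q,2,→)
state=Q head=1 tape=_2[1]2121_   (Q,1)→(Q,1,→)
state=Q head=2 tape=_21[2]121_   (Q,2)→(P,2,·)
state=P head=2 tape=_21[2]121_   (P,2)→(P,1,←)
state=P head=1 tape=_2[1]1121_   (P,1)→(Q,2,→)
state=Q head=2 tape=_22[1]121_   (Q,1)→(Q,1,→)
state=Q head=3 tape=_221[1]21_   (Q,1)→(Q,1,→)
state=Q head=4 tape=_2211[2]1_   (Q,2)→(P,2,·)
state=P head=4 tape=_2211[2]1_   (P,2)→(P,1,←)
state=P head=3 tape=_221[1]11_   (P,1)→(Q,2,→)
state=Q head=4 tape=_2212[1]1_   (Q,1)→(Q,1,→)
state=Q head=5 tape=_22121[1]_   (Q,1)→(Q,1,→)
state=Q head=6 tape=_221211[_]
At halt the head is at cell 6.

6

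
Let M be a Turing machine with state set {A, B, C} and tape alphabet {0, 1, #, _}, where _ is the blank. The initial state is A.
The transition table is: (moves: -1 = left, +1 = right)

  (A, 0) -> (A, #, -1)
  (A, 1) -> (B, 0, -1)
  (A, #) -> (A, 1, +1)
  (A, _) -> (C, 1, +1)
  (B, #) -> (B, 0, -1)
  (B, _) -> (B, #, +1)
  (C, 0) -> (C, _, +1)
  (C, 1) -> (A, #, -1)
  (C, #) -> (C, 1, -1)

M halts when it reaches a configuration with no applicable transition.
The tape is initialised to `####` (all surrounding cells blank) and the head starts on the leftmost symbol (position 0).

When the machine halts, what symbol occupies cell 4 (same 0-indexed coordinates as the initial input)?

A | [#]###__   read # → write 1, move +1, go to A
A | 1[#]##__   read # → write 1, move +1, go to A
A | 11[#]#__   read # → write 1, move +1, go to A
A | 111[#]__   read # → write 1, move +1, go to A
A | 1111[_]_   read _ → write 1, move +1, go to C
C | 11111[_]
Cell 4 holds 1 when M halts.

1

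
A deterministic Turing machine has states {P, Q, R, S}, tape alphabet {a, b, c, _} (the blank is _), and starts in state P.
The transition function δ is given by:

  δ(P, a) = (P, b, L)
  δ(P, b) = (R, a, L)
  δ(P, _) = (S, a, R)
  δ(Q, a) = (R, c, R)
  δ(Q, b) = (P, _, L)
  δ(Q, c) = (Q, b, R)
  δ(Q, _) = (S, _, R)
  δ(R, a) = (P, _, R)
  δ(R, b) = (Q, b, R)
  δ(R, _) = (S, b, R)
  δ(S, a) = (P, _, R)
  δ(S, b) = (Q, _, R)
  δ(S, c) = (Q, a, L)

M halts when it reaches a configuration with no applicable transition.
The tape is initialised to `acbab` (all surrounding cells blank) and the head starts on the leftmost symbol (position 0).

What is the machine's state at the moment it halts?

P | _[a]cbab__   read a → write b, move L, go to P
P | [_]bcbab__   read _ → write a, move R, go to S
S | a[b]cbab__   read b → write _, move R, go to Q
Q | a_[c]bab__   read c → write b, move R, go to Q
Q | a_b[b]ab__   read b → write _, move L, go to P
P | a_[b]_ab__   read b → write a, move L, go to R
R | a[_]a_ab__   read _ → write b, move R, go to S
S | ab[a]_ab__   read a → write _, move R, go to P
P | ab_[_]ab__   read _ → write a, move R, go to S
S | ab_a[a]b__   read a → write _, move R, go to P
P | ab_a_[b]__   read b → write a, move L, go to R
R | ab_a[_]a__   read _ → write b, move R, go to S
S | ab_ab[a]__   read a → write _, move R, go to P
P | ab_ab_[_]_   read _ → write a, move R, go to S
S | ab_ab_a[_]
No transition is defined for (S, _); M halts in state S.

S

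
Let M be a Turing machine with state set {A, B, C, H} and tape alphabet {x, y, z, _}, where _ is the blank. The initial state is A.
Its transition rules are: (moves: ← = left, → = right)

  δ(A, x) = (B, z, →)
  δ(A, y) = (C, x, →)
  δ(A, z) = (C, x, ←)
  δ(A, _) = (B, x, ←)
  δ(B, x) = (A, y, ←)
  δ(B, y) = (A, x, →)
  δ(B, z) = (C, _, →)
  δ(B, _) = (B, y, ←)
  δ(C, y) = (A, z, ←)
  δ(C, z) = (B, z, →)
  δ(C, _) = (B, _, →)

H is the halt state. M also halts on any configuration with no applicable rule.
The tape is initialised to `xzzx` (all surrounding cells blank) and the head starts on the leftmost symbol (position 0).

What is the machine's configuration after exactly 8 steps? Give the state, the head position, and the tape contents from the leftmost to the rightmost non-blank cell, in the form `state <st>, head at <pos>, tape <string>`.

state=A head=0 tape=[x]zzx   (A,x)→(B,z,→)
state=B head=1 tape=z[z]zx   (B,z)→(C,_,→)
state=C head=2 tape=z_[z]x   (C,z)→(B,z,→)
state=B head=3 tape=z_z[x]   (B,x)→(A,y,←)
state=A head=2 tape=z_[z]y   (A,z)→(C,x,←)
state=C head=1 tape=z[_]xy   (C,_)→(B,_,→)
state=B head=2 tape=z_[x]y   (B,x)→(A,y,←)
state=A head=1 tape=z[_]yy   (A,_)→(B,x,←)
state=B head=0 tape=[z]xyy
After 8 steps: state B, head at 0, tape zxyy.

state B, head at 0, tape zxyy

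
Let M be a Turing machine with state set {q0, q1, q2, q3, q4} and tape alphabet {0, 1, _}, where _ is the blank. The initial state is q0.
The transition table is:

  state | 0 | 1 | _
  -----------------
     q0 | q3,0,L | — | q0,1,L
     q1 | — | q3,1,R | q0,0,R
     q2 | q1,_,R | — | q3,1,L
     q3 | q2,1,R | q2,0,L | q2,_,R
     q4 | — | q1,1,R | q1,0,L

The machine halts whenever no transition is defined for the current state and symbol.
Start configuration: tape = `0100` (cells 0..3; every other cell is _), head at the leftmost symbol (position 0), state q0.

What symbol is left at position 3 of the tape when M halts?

_

state=q0 head=0 tape=_[0]100____   (q0,0)→(q3,0,L)
state=q3 head=-1 tape=[_]0100____   (q3,_)→(q2,_,R)
state=q2 head=0 tape=_[0]100____   (q2,0)→(q1,_,R)
state=q1 head=1 tape=__[1]00____   (q1,1)→(q3,1,R)
state=q3 head=2 tape=__1[0]0____   (q3,0)→(q2,1,R)
state=q2 head=3 tape=__11[0]____   (q2,0)→(q1,_,R)
state=q1 head=4 tape=__11_[_]___   (q1,_)→(q0,0,R)
state=q0 head=5 tape=__11_0[_]__   (q0,_)→(q0,1,L)
state=q0 head=4 tape=__11_[0]1__   (q0,0)→(q3,0,L)
state=q3 head=3 tape=__11[_]01__   (q3,_)→(q2,_,R)
state=q2 head=4 tape=__11_[0]1__   (q2,0)→(q1,_,R)
state=q1 head=5 tape=__11__[1]__   (q1,1)→(q3,1,R)
state=q3 head=6 tape=__11__1[_]_   (q3,_)→(q2,_,R)
state=q2 head=7 tape=__11__1_[_]   (q2,_)→(q3,1,L)
state=q3 head=6 tape=__11__1[_]1   (q3,_)→(q2,_,R)
state=q2 head=7 tape=__11__1_[1]
Cell 3 holds _ when M halts.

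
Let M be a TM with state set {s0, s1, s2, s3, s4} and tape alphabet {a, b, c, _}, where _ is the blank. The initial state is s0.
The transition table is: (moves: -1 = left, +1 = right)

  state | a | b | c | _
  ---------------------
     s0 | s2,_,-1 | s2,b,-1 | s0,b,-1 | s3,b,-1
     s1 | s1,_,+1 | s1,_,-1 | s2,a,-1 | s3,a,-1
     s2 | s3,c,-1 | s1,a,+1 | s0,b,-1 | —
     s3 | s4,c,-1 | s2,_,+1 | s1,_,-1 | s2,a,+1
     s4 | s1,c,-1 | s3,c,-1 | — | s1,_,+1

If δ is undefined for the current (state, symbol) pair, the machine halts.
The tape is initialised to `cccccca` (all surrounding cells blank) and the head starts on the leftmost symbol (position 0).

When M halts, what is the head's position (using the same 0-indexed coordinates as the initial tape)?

-5

state=s0 head=0 tape=_____[c]ccccca   (s0,c)→(s0,b,-1)
state=s0 head=-1 tape=____[_]bccccca   (s0,_)→(s3,b,-1)
state=s3 head=-2 tape=___[_]bbccccca   (s3,_)→(s2,a,+1)
state=s2 head=-1 tape=___a[b]bccccca   (s2,b)→(s1,a,+1)
state=s1 head=0 tape=___aa[b]ccccca   (s1,b)→(s1,_,-1)
state=s1 head=-1 tape=___a[a]_ccccca   (s1,a)→(s1,_,+1)
state=s1 head=0 tape=___a_[_]ccccca   (s1,_)→(s3,a,-1)
state=s3 head=-1 tape=___a[_]accccca   (s3,_)→(s2,a,+1)
state=s2 head=0 tape=___aa[a]ccccca   (s2,a)→(s3,c,-1)
state=s3 head=-1 tape=___a[a]cccccca   (s3,a)→(s4,c,-1)
state=s4 head=-2 tape=___[a]ccccccca   (s4,a)→(s1,c,-1)
state=s1 head=-3 tape=__[_]cccccccca   (s1,_)→(s3,a,-1)
state=s3 head=-4 tape=_[_]acccccccca   (s3,_)→(s2,a,+1)
state=s2 head=-3 tape=_a[a]cccccccca   (s2,a)→(s3,c,-1)
state=s3 head=-4 tape=_[a]ccccccccca   (s3,a)→(s4,c,-1)
state=s4 head=-5 tape=[_]cccccccccca   (s4,_)→(s1,_,+1)
state=s1 head=-4 tape=_[c]ccccccccca   (s1,c)→(s2,a,-1)
state=s2 head=-5 tape=[_]accccccccca
At halt the head is at cell -5.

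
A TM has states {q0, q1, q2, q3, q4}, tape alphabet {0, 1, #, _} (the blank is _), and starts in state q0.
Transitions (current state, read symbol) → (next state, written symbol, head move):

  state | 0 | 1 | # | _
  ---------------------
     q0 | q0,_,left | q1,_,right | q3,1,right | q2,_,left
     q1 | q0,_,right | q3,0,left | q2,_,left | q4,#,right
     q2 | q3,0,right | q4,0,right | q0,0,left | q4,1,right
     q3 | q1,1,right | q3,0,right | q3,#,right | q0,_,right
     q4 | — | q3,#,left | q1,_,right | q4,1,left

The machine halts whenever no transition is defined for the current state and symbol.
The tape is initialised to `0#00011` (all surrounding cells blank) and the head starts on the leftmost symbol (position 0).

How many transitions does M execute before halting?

16

q0 | ___[0]#00011   read 0 → write _, move left, go to q0
q0 | __[_]_#00011   read _ → write _, move left, go to q2
q2 | _[_]__#00011   read _ → write 1, move right, go to q4
q4 | _1[_]_#00011   read _ → write 1, move left, go to q4
q4 | _[1]1_#00011   read 1 → write #, move left, go to q3
q3 | [_]#1_#00011   read _ → write _, move right, go to q0
q0 | _[#]1_#00011   read # → write 1, move right, go to q3
q3 | _1[1]_#00011   read 1 → write 0, move right, go to q3
q3 | _10[_]#00011   read _ → write _, move right, go to q0
q0 | _10_[#]00011   read # → write 1, move right, go to q3
q3 | _10_1[0]0011   read 0 → write 1, move right, go to q1
q1 | _10_11[0]011   read 0 → write _, move right, go to q0
q0 | _10_11_[0]11   read 0 → write _, move left, go to q0
q0 | _10_11[_]_11   read _ → write _, move left, go to q2
q2 | _10_1[1]__11   read 1 → write 0, move right, go to q4
q4 | _10_10[_]_11   read _ → write 1, move left, go to q4
q4 | _10_1[0]1_11
M halts after 16 transitions.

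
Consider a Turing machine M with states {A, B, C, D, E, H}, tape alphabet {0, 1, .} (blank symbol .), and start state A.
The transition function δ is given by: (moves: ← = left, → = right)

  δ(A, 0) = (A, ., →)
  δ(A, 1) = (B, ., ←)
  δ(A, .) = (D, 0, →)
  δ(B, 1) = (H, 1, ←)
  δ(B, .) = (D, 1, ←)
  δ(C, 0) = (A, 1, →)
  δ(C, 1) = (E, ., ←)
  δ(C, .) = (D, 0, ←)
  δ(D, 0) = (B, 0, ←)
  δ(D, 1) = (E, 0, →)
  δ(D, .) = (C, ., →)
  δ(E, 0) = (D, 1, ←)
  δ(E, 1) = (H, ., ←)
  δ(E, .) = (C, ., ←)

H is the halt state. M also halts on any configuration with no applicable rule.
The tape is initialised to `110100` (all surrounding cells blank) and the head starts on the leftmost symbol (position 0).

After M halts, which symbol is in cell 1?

A | ....[1]10100   read 1 → write ., move ←, go to B
B | ...[.].10100   read . → write 1, move ←, go to D
D | ..[.]1.10100   read . → write ., move →, go to C
C | ...[1].10100   read 1 → write ., move ←, go to E
E | ..[.]..10100   read . → write ., move ←, go to C
C | .[.]...10100   read . → write 0, move ←, go to D
D | [.]0...10100   read . → write ., move →, go to C
C | .[0]...10100   read 0 → write 1, move →, go to A
A | .1[.]..10100   read . → write 0, move →, go to D
D | .10[.].10100   read . → write ., move →, go to C
C | .10.[.]10100   read . → write 0, move ←, go to D
D | .10[.]010100   read . → write ., move →, go to C
C | .10.[0]10100   read 0 → write 1, move →, go to A
A | .10.1[1]0100   read 1 → write ., move ←, go to B
B | .10.[1].0100   read 1 → write 1, move ←, go to H
H | .10[.]1.0100
Cell 1 holds . when M halts.

.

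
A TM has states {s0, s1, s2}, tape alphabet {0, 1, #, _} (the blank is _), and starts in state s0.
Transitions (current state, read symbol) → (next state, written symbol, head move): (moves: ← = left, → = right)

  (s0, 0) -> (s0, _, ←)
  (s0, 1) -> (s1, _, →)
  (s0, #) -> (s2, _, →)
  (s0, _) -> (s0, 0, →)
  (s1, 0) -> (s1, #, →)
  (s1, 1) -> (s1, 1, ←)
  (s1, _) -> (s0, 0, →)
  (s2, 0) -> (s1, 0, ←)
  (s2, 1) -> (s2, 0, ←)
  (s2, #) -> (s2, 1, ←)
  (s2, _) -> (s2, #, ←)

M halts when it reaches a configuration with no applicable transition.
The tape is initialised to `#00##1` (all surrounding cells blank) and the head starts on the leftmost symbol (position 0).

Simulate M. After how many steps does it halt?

s0 | __[#]00##1   read # → write _, move →, go to s2
s2 | ___[0]0##1   read 0 → write 0, move ←, go to s1
s1 | __[_]00##1   read _ → write 0, move →, go to s0
s0 | __0[0]0##1   read 0 → write _, move ←, go to s0
s0 | __[0]_0##1   read 0 → write _, move ←, go to s0
s0 | _[_]__0##1   read _ → write 0, move →, go to s0
s0 | _0[_]_0##1   read _ → write 0, move →, go to s0
s0 | _00[_]0##1   read _ → write 0, move →, go to s0
s0 | _000[0]##1   read 0 → write _, move ←, go to s0
s0 | _00[0]_##1   read 0 → write _, move ←, go to s0
s0 | _0[0]__##1   read 0 → write _, move ←, go to s0
s0 | _[0]___##1   read 0 → write _, move ←, go to s0
s0 | [_]____##1   read _ → write 0, move →, go to s0
s0 | 0[_]___##1   read _ → write 0, move →, go to s0
s0 | 00[_]__##1   read _ → write 0, move →, go to s0
s0 | 000[_]_##1   read _ → write 0, move →, go to s0
s0 | 0000[_]##1   read _ → write 0, move →, go to s0
s0 | 00000[#]#1   read # → write _, move →, go to s2
s2 | 00000_[#]1   read # → write 1, move ←, go to s2
s2 | 00000[_]11   read _ → write #, move ←, go to s2
s2 | 0000[0]#11   read 0 → write 0, move ←, go to s1
s1 | 000[0]0#11   read 0 → write #, move →, go to s1
s1 | 000#[0]#11   read 0 → write #, move →, go to s1
s1 | 000##[#]11
M halts after 23 transitions.

23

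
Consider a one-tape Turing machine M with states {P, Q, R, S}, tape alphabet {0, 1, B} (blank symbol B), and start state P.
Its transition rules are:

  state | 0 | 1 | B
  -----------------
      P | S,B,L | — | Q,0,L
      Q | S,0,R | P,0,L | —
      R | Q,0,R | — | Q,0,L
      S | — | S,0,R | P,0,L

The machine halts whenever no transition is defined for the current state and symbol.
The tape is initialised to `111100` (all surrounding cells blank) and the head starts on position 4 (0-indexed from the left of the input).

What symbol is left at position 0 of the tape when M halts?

state=P head=4 tape=BBB1111[0]0   (P,0)→(S,B,L)
state=S head=3 tape=BBB111[1]B0   (S,1)→(S,0,R)
state=S head=4 tape=BBB1110[B]0   (S,B)→(P,0,L)
state=P head=3 tape=BBB111[0]00   (P,0)→(S,B,L)
state=S head=2 tape=BBB11[1]B00   (S,1)→(S,0,R)
state=S head=3 tape=BBB110[B]00   (S,B)→(P,0,L)
state=P head=2 tape=BBB11[0]000   (P,0)→(S,B,L)
state=S head=1 tape=BBB1[1]B000   (S,1)→(S,0,R)
state=S head=2 tape=BBB10[B]000   (S,B)→(P,0,L)
state=P head=1 tape=BBB1[0]0000   (P,0)→(S,B,L)
state=S head=0 tape=BBB[1]B0000   (S,1)→(S,0,R)
state=S head=1 tape=BBB0[B]0000   (S,B)→(P,0,L)
state=P head=0 tape=BBB[0]00000   (P,0)→(S,B,L)
state=S head=-1 tape=BB[B]B00000   (S,B)→(P,0,L)
state=P head=-2 tape=B[B]0B00000   (P,B)→(Q,0,L)
state=Q head=-3 tape=[B]00B00000
Cell 0 holds B when M halts.

B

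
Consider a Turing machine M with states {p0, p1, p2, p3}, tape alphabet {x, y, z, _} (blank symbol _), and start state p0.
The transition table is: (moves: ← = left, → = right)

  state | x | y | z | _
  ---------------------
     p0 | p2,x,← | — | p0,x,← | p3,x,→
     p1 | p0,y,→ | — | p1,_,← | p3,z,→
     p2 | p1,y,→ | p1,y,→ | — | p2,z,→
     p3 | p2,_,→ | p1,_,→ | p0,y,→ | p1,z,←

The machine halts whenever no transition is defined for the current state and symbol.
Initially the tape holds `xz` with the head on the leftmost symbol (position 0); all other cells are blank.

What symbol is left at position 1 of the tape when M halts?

_

p0 | _[x]z   read x → write x, move ←, go to p2
p2 | [_]xz   read _ → write z, move →, go to p2
p2 | z[x]z   read x → write y, move →, go to p1
p1 | zy[z]   read z → write _, move ←, go to p1
p1 | z[y]_
Cell 1 holds _ when M halts.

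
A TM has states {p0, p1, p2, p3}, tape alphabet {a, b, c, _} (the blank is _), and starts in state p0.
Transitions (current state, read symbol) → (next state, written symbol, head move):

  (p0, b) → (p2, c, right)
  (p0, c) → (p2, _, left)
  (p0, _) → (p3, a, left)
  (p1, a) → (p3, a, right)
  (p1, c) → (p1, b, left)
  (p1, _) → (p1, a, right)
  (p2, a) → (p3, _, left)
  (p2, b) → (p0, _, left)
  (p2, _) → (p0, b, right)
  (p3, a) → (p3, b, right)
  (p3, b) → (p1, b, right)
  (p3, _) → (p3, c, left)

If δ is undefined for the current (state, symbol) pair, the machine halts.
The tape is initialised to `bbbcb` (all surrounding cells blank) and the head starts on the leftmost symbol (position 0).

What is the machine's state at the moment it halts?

p3

p0 | _[b]bbcb   read b → write c, move right, go to p2
p2 | _c[b]bcb   read b → write _, move left, go to p0
p0 | _[c]_bcb   read c → write _, move left, go to p2
p2 | [_]__bcb   read _ → write b, move right, go to p0
p0 | b[_]_bcb   read _ → write a, move left, go to p3
p3 | [b]a_bcb   read b → write b, move right, go to p1
p1 | b[a]_bcb   read a → write a, move right, go to p3
p3 | ba[_]bcb   read _ → write c, move left, go to p3
p3 | b[a]cbcb   read a → write b, move right, go to p3
p3 | bb[c]bcb
No transition is defined for (p3, c); M halts in state p3.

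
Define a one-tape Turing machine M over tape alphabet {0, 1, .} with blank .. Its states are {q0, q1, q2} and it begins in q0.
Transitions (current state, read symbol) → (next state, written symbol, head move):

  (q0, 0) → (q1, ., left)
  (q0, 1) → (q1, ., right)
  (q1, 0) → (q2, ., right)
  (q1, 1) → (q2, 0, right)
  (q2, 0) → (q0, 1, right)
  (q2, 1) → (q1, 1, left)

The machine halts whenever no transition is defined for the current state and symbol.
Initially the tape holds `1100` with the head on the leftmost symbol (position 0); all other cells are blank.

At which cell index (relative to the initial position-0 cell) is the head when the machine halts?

q0 | [1]100   read 1 → write ., move right, go to q1
q1 | .[1]00   read 1 → write 0, move right, go to q2
q2 | .0[0]0   read 0 → write 1, move right, go to q0
q0 | .01[0]   read 0 → write ., move left, go to q1
q1 | .0[1].   read 1 → write 0, move right, go to q2
q2 | .00[.]
At halt the head is at cell 3.

3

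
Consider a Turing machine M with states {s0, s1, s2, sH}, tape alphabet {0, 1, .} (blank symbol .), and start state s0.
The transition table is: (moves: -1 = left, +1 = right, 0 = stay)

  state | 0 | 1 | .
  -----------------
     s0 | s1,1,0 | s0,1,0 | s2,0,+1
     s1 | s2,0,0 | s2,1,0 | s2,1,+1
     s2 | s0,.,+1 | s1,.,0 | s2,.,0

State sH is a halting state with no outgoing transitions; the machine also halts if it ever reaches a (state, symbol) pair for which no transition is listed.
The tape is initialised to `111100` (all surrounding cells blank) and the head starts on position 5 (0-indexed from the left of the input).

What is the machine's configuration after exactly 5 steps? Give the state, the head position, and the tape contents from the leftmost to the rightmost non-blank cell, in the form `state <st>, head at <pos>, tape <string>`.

state s2, head at 6, tape 111101

state=s0 head=5 tape=11110[0].   (s0,0)→(s1,1,0)
state=s1 head=5 tape=11110[1].   (s1,1)→(s2,1,0)
state=s2 head=5 tape=11110[1].   (s2,1)→(s1,.,0)
state=s1 head=5 tape=11110[.].   (s1,.)→(s2,1,+1)
state=s2 head=6 tape=111101[.]   (s2,.)→(s2,.,0)
state=s2 head=6 tape=111101[.]
After 5 steps: state s2, head at 6, tape 111101.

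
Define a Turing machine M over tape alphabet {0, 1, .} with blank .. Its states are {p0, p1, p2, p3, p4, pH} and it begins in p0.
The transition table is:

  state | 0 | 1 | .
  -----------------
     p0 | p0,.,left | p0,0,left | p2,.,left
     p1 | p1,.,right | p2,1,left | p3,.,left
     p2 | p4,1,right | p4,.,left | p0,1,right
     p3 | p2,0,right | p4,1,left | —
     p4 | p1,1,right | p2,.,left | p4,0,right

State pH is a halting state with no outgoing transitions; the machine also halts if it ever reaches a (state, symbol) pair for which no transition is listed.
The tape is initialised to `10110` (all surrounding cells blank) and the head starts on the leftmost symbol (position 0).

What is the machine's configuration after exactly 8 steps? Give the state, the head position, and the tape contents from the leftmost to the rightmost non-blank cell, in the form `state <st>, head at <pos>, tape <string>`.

state p4, head at 0, tape 00000110

state=p0 head=0 tape=...[1]0110   (p0,1)→(p0,0,left)
state=p0 head=-1 tape=..[.]00110   (p0,.)→(p2,.,left)
state=p2 head=-2 tape=.[.].00110   (p2,.)→(p0,1,right)
state=p0 head=-1 tape=.1[.]00110   (p0,.)→(p2,.,left)
state=p2 head=-2 tape=.[1].00110   (p2,1)→(p4,.,left)
state=p4 head=-3 tape=[.]..00110   (p4,.)→(p4,0,right)
state=p4 head=-2 tape=0[.].00110   (p4,.)→(p4,0,right)
state=p4 head=-1 tape=00[.]00110   (p4,.)→(p4,0,right)
state=p4 head=0 tape=000[0]0110
After 8 steps: state p4, head at 0, tape 00000110.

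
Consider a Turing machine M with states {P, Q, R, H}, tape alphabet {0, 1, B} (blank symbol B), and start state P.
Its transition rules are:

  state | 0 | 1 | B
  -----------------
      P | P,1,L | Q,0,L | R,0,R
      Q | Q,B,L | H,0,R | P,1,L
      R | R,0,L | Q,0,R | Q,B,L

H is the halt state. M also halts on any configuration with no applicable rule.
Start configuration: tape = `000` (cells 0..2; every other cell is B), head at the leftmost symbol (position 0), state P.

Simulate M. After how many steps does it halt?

15

P | BBBB[0]00   read 0 → write 1, move L, go to P
P | BBB[B]100   read B → write 0, move R, go to R
R | BBB0[1]00   read 1 → write 0, move R, go to Q
Q | BBB00[0]0   read 0 → write B, move L, go to Q
Q | BBB0[0]B0   read 0 → write B, move L, go to Q
Q | BBB[0]BB0   read 0 → write B, move L, go to Q
Q | BB[B]BBB0   read B → write 1, move L, go to P
P | B[B]1BBB0   read B → write 0, move R, go to R
R | B0[1]BBB0   read 1 → write 0, move R, go to Q
Q | B00[B]BB0   read B → write 1, move L, go to P
P | B0[0]1BB0   read 0 → write 1, move L, go to P
P | B[0]11BB0   read 0 → write 1, move L, go to P
P | [B]111BB0   read B → write 0, move R, go to R
R | 0[1]11BB0   read 1 → write 0, move R, go to Q
Q | 00[1]1BB0   read 1 → write 0, move R, go to H
H | 000[1]BB0
M halts after 15 transitions.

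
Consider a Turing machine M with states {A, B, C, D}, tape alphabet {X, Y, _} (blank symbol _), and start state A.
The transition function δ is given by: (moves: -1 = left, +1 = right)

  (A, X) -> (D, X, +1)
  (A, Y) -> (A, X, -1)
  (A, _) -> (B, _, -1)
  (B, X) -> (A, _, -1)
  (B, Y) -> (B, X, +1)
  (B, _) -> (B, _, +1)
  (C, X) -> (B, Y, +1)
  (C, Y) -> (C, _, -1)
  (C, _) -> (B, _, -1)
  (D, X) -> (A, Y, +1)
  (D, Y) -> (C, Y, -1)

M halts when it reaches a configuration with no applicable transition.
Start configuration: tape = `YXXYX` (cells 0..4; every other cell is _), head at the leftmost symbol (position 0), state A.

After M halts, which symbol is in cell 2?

_

A | __[Y]XXYX   read Y → write X, move -1, go to A
A | _[_]XXXYX   read _ → write _, move -1, go to B
B | [_]_XXXYX   read _ → write _, move +1, go to B
B | _[_]XXXYX   read _ → write _, move +1, go to B
B | __[X]XXYX   read X → write _, move -1, go to A
A | _[_]_XXYX   read _ → write _, move -1, go to B
B | [_]__XXYX   read _ → write _, move +1, go to B
B | _[_]_XXYX   read _ → write _, move +1, go to B
B | __[_]XXYX   read _ → write _, move +1, go to B
B | ___[X]XYX   read X → write _, move -1, go to A
A | __[_]_XYX   read _ → write _, move -1, go to B
B | _[_]__XYX   read _ → write _, move +1, go to B
B | __[_]_XYX   read _ → write _, move +1, go to B
B | ___[_]XYX   read _ → write _, move +1, go to B
B | ____[X]YX   read X → write _, move -1, go to A
A | ___[_]_YX   read _ → write _, move -1, go to B
B | __[_]__YX   read _ → write _, move +1, go to B
B | ___[_]_YX   read _ → write _, move +1, go to B
B | ____[_]YX   read _ → write _, move +1, go to B
B | _____[Y]X   read Y → write X, move +1, go to B
B | _____X[X]   read X → write _, move -1, go to A
A | _____[X]_   read X → write X, move +1, go to D
D | _____X[_]
Cell 2 holds _ when M halts.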